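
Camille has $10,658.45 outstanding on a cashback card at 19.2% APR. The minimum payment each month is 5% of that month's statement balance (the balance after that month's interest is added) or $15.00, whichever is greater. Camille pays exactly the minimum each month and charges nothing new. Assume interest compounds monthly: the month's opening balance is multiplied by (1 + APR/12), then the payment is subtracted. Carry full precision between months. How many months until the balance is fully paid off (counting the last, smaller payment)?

126 months

Monthly rate r = 19.2%/12 = 1.6% = 0.016.
While 5% of the post-interest balance exceeds $15.00, each month B ← (B·(1+r))·(1 − 0.05), i.e. B shrinks by the factor (1+r)·0.95 = 0.9652.
This holds for months 1–102. Entering month 103 the balance is $287.51; 5% of the post-interest balance is now below $15.00, so the flat $15.00 minimum applies from here.
From month 103 a fixed $15.00 at rate r clears $287.51 in 24 more payments. Total: 102 + 24 = 126 months.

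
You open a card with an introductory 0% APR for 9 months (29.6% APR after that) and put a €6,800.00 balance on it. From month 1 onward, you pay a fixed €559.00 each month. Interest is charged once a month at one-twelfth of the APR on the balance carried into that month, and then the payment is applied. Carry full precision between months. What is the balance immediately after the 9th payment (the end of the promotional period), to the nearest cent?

€1,769.00

Promo months 1–9 at r₀ = 0%/12 = 0; months 10+ at r₁ = 29.6%/12 = 0.0246667.
After month 9 (no interest yet): B = €6,800.00 − 9·€559.00 = €1,769.00.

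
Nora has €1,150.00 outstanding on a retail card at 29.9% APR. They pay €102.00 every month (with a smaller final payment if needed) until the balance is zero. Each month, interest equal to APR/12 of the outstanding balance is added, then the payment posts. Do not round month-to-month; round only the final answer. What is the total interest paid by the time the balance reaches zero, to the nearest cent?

Monthly rate r = 29.9%/12 = 2.49167% = 0.0249167.
Payoff takes n = ⌈−ln(1 − rB₀/P)/ln(1+r)⌉ = ⌈13.400⌉ = 14 payments; the last is €41.08.
Total paid = 13·€102.00 + €41.08 = €1,367.08.
Total interest = total paid − principal = €1,367.08 − €1,150.00 = €217.08.

€217.08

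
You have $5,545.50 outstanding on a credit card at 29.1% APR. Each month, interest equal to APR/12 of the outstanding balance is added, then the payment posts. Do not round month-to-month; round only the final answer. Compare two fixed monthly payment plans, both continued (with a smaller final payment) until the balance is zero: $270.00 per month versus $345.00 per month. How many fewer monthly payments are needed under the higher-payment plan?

8 fewer payments

Monthly rate r = 29.1%/12 = 2.425% = 0.02425.
At $270.00/mo: n = ⌈−ln(1 − rB₀/P)/ln(1+r)⌉ = 29 payments (last $207.84); total interest = total paid − $5,545.50 = $2,222.34.
At $345.00/mo: 21 payments (last $213.26); total interest $1,567.76.
Payments saved = 29 − 21 = 8.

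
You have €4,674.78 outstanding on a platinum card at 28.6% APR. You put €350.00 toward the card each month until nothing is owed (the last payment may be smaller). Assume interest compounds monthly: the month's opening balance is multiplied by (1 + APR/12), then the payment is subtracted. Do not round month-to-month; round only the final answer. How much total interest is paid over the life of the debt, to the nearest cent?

€1,020.39

Monthly rate r = 28.6%/12 = 2.38333% = 0.0238333.
Payoff takes n = ⌈−ln(1 − rB₀/P)/ln(1+r)⌉ = ⌈16.270⌉ = 17 payments; the last is €95.17.
Total paid = 16·€350.00 + €95.17 = €5,695.17.
Total interest = total paid − principal = €5,695.17 − €4,674.78 = €1,020.39.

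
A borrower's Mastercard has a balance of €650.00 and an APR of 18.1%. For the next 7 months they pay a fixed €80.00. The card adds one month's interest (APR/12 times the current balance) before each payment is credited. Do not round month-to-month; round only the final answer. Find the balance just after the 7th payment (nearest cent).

€135.83

Monthly rate r = 18.1%/12 = 1.50833% = 0.0150833.
Each month: B ← B·(1+r) − €80.00.
Month 1: interest €9.80; balance after payment €579.80.
Month 2: interest €8.75; balance after payment €508.55.
Month 3: interest €7.67; balance after payment €436.22.
Month 4: interest €6.58; balance after payment €362.80.
Month 5: interest €5.47; balance after payment €288.27.
Month 6: interest €4.35; balance after payment €212.62.
Month 7: interest €3.21; balance after payment €135.83.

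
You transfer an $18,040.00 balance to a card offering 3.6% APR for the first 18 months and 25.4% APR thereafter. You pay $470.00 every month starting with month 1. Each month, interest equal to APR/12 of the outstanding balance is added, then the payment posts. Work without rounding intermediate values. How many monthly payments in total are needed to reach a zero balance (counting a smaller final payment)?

Promo months 1–18 at r₀ = 3.6%/12 = 0.003; months 19+ at r₁ = 25.4%/12 = 0.0211667.
After month 18: iterate B ← B·(1+r₀) − $470.00 for 18 months → $10,360.18.
Then at r₁ with $470.00/mo: n₂ = −ln(1 − r₁·B/P)/ln(1+r₁) ≈ 30.00 → 31 more payments.

49 months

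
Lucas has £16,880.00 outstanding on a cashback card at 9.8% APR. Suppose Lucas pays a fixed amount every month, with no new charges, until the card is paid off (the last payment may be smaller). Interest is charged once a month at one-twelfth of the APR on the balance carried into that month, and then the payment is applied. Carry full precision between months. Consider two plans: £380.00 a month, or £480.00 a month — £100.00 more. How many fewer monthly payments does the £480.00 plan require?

14 fewer payments

Monthly rate r = 9.8%/12 = 0.816667% = 0.00816667.
At £380.00/mo: n = ⌈−ln(1 − rB₀/P)/ln(1+r)⌉ = 56 payments (last £153.86); total interest = total paid − £16,880.00 = £4,173.86.
At £480.00/mo: 42 payments (last £299.85); total interest £3,099.85.
Payments saved = 56 − 42 = 14.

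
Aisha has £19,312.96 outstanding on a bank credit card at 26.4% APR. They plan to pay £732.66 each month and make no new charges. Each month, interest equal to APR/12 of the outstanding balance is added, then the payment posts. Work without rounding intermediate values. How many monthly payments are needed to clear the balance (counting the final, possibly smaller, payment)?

40 months

Monthly rate r = 26.4%/12 = 2.2% = 0.022.
Recurrence: B ← B·(1+r) − £732.66.
Month 1: interest £424.89; balance after payment £19,005.19.
Month 2: interest £418.11; balance after payment £18,690.64.
Closed form: n = −ln(1 − rB₀/P)/ln(1+r) = −ln(0.42008)/ln(1.022) ≈ 39.855, so the balance reaches zero during payment 40.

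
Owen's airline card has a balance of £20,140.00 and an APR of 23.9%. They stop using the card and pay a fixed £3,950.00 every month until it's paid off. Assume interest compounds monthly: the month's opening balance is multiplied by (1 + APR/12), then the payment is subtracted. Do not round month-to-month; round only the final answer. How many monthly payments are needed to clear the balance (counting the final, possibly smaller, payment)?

6 payments

Monthly rate r = 23.9%/12 = 1.99167% = 0.0199167.
Recurrence: B ← B·(1+r) − £3,950.00.
Month 1: interest £401.12; balance after payment £16,591.12.
Month 2: interest £330.44; balance after payment £12,971.56.
Month 3: interest £258.35; balance after payment £9,279.91.
Month 4: interest £184.82; balance after payment £5,514.74.
Month 5: interest £109.84; balance after payment £1,674.57.
Month 6: interest £33.35; balance after payment £0.00.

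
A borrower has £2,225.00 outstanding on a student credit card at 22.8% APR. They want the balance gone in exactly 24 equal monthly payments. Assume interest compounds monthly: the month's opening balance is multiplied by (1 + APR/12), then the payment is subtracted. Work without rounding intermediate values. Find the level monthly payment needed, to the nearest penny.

Monthly rate r = 22.8%/12 = 1.9% = 0.019.
Level-payment amortization: P = B₀·r / (1 − (1+r)^(−n)) = 2225.00·0.019 / (1 − 1.019^(−24)).
Denominator 1 − (1+r)^(−24) = 0.363468964.
P = 42.275 / 0.363468964 ≈ 116.31.

£116.31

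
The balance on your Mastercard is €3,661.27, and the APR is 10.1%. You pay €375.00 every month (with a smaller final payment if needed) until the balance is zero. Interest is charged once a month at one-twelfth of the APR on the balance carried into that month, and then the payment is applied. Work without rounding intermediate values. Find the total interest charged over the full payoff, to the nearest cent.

€175.55

Monthly rate r = 10.1%/12 = 0.841667% = 0.00841667.
Payoff takes n = ⌈−ln(1 − rB₀/P)/ln(1+r)⌉ = ⌈10.231⌉ = 11 payments; the last is €86.82.
Total paid = 10·€375.00 + €86.82 = €3,836.82.
Total interest = total paid − principal = €3,836.82 − €3,661.27 = €175.55.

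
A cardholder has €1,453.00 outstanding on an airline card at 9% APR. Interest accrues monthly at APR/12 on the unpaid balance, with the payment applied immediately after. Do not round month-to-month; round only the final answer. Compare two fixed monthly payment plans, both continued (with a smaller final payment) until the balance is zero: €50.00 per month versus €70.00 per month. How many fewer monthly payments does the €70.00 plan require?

Monthly rate r = 9%/12 = 0.75% = 0.0075.
At €50.00/mo: n = ⌈−ln(1 − rB₀/P)/ln(1+r)⌉ = 33 payments (last €45.07); total interest = total paid − €1,453.00 = €192.07.
At €70.00/mo: 23 payments (last €45.38); total interest €132.38.
Payments saved = 33 − 23 = 10.

10 fewer payments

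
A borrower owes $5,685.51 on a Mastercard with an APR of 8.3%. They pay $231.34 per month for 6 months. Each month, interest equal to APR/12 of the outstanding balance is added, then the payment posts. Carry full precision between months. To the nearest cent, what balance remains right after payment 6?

$4,513.31

Monthly rate r = 8.3%/12 = 0.691667% = 0.00691667.
Each month: B ← B·(1+r) − $231.34.
Month 1: interest $39.32; balance after payment $5,493.49.
Month 2: interest $38.00; balance after payment $5,300.15.
Month 3: interest $36.66; balance after payment $5,105.47.
Month 4: interest $35.31; balance after payment $4,909.44.
Month 5: interest $33.96; balance after payment $4,712.06.
Month 6: interest $32.59; balance after payment $4,513.31.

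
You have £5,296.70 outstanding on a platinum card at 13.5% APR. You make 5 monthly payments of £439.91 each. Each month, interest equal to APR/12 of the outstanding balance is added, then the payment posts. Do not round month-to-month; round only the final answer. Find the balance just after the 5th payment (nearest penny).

Monthly rate r = 13.5%/12 = 1.125% = 0.01125.
Each month: B ← B·(1+r) − £439.91.
Month 1: interest £59.59; balance after payment £4,916.38.
Month 2: interest £55.31; balance after payment £4,531.78.
Month 3: interest £50.98; balance after payment £4,142.85.
Month 4: interest £46.61; balance after payment £3,749.55.
Month 5: interest £42.18; balance after payment £3,351.82.

£3,351.82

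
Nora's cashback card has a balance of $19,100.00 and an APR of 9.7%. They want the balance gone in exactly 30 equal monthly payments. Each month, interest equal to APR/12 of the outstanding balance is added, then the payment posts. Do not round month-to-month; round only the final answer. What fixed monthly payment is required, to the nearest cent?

$719.54

Monthly rate r = 9.7%/12 = 0.808333% = 0.00808333.
Level-payment amortization: P = B₀·r / (1 − (1+r)^(−n)) = 19100.00·0.00808333 / (1 − 1.00808^(−30)).
Denominator 1 − (1+r)^(−30) = 0.214570947.
P = 154.392 / 0.214570947 ≈ 719.54.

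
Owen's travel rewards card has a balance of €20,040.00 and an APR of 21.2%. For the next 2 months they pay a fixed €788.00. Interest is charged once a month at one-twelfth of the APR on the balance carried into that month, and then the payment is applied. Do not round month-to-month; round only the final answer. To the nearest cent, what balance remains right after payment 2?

€19,164.41

Monthly rate r = 21.2%/12 = 1.76667% = 0.0176667.
Each month: B ← B·(1+r) − €788.00.
Month 1: interest €354.04; balance after payment €19,606.04.
Month 2: interest €346.37; balance after payment €19,164.41.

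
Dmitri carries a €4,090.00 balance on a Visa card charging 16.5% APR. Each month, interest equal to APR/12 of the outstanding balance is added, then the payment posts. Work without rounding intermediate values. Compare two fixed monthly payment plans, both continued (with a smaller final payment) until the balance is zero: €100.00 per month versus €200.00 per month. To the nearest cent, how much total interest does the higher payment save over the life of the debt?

€1,216.14

Monthly rate r = 16.5%/12 = 1.375% = 0.01375.
At €100.00/mo: n = ⌈−ln(1 − rB₀/P)/ln(1+r)⌉ = 61 payments (last €51.53); total interest = total paid − €4,090.00 = €1,961.53.
At €200.00/mo: 25 payments (last €35.39); total interest €745.39.
Interest saved = €1,961.53 − €745.39 = €1,216.14.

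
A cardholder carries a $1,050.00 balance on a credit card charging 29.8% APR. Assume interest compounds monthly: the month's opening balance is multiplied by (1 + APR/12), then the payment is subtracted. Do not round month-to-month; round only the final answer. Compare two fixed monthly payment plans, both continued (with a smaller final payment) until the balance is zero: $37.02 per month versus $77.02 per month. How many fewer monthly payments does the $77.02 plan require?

Monthly rate r = 29.8%/12 = 2.48333% = 0.0248333.
At $37.02/mo: n = ⌈−ln(1 − rB₀/P)/ln(1+r)⌉ = 50 payments (last $25.16); total interest = total paid − $1,050.00 = $789.14.
At $77.02/mo: 17 payments (last $65.55); total interest $247.87.
Payments saved = 50 − 17 = 33.

33 fewer payments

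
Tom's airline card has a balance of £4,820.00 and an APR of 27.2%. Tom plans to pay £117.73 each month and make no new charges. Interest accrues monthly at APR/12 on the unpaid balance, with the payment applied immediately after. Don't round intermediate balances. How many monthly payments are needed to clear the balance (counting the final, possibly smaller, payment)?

118 months

Monthly rate r = 27.2%/12 = 2.26667% = 0.0226667.
Recurrence: B ← B·(1+r) − £117.73.
Month 1: interest £109.25; balance after payment £4,811.52.
Month 2: interest £109.06; balance after payment £4,802.85.
Closed form: n = −ln(1 − rB₀/P)/ln(1+r) = −ln(0.072001)/ln(1.02267) ≈ 117.388, so the balance reaches zero during payment 118.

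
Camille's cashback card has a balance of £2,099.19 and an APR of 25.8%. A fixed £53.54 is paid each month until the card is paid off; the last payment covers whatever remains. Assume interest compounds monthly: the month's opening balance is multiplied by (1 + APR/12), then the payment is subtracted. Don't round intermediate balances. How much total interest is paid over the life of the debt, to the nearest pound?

£2,560

Monthly rate r = 25.8%/12 = 2.15% = 0.0215.
Payoff takes n = ⌈−ln(1 − rB₀/P)/ln(1+r)⌉ = ⌈87.030⌉ = 88 payments; the last is £1.63.
Total paid = 87·£53.54 + £1.63 = £4,659.61.
Total interest = total paid − principal = £4,659.61 − £2,099.19 = £2,560.42.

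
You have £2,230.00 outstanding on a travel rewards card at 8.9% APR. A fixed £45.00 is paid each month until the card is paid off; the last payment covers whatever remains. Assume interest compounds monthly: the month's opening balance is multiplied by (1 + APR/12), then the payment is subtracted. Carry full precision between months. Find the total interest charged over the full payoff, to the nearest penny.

£559.98

Monthly rate r = 8.9%/12 = 0.741667% = 0.00741667.
Payoff takes n = ⌈−ln(1 − rB₀/P)/ln(1+r)⌉ = ⌈62.000⌉ = 62 payments; the last is £44.98.
Total paid = 61·£45.00 + £44.98 = £2,789.98.
Total interest = total paid − principal = £2,789.98 − £2,230.00 = £559.98.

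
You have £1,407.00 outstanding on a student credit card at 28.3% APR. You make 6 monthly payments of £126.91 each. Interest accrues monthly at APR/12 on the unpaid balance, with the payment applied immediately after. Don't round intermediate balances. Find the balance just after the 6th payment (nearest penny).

Monthly rate r = 28.3%/12 = 2.35833% = 0.0235833.
Each month: B ← B·(1+r) − £126.91.
Month 1: interest £33.18; balance after payment £1,313.27.
Month 2: interest £30.97; balance after payment £1,217.33.
Month 3: interest £28.71; balance after payment £1,119.13.
Month 4: interest £26.39; balance after payment £1,018.61.
Month 5: interest £24.02; balance after payment £915.73.
Month 6: interest £21.60; balance after payment £810.41.

£810.41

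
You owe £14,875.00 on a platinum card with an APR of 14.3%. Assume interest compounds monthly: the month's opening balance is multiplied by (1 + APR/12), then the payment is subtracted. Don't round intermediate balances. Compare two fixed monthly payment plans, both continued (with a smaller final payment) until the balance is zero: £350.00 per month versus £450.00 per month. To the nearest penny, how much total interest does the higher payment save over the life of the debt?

Monthly rate r = 14.3%/12 = 1.19167% = 0.0119167.
At £350.00/mo: n = ⌈−ln(1 − rB₀/P)/ln(1+r)⌉ = 60 payments (last £213.84); total interest = total paid − £14,875.00 = £5,988.84.
At £450.00/mo: 43 payments (last £121.66); total interest £4,146.66.
Interest saved = £5,988.84 − £4,146.66 = £1,842.18.

£1,842.18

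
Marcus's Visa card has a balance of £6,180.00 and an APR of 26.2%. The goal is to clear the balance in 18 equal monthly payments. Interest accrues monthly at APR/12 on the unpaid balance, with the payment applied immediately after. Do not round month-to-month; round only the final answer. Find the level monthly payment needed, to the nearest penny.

Monthly rate r = 26.2%/12 = 2.18333% = 0.0218333.
Level-payment amortization: P = B₀·r / (1 − (1+r)^(−n)) = 6180.00·0.0218333 / (1 − 1.02183^(−18)).
Denominator 1 − (1+r)^(−18) = 0.322110641.
P = 134.93 / 0.322110641 ≈ 418.89.

£418.89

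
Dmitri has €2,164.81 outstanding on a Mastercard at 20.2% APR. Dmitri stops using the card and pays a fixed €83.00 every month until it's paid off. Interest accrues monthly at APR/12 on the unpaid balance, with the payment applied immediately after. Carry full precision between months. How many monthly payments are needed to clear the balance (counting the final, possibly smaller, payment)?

35 months

Monthly rate r = 20.2%/12 = 1.68333% = 0.0168333.
Recurrence: B ← B·(1+r) − €83.00.
Month 1: interest €36.44; balance after payment €2,118.25.
Month 2: interest €35.66; balance after payment €2,070.91.
Closed form: n = −ln(1 − rB₀/P)/ln(1+r) = −ln(0.56095)/ln(1.01683) ≈ 34.632, so the balance reaches zero during payment 35.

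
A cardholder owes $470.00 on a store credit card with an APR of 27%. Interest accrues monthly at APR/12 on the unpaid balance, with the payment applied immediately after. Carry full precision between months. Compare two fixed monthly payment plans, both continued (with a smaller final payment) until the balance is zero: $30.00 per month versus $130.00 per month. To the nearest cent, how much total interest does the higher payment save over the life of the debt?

Monthly rate r = 27%/12 = 2.25% = 0.0225.
At $30.00/mo: n = ⌈−ln(1 − rB₀/P)/ln(1+r)⌉ = 20 payments (last $16.09); total interest = total paid − $470.00 = $116.09.
At $130.00/mo: 4 payments (last $105.93); total interest $25.93.
Interest saved = $116.09 − $25.93 = $90.16.

$90.16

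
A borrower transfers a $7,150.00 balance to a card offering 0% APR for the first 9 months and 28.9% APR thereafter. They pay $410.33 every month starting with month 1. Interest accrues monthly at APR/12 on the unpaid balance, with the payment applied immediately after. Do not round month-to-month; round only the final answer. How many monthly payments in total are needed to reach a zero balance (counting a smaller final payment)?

19 months

Promo months 1–9 at r₀ = 0%/12 = 0; months 10+ at r₁ = 28.9%/12 = 0.0240833.
After month 9 (no interest yet): B = $7,150.00 − 9·$410.33 = $3,457.03.
Then at r₁ with $410.33/mo: n₂ = −ln(1 − r₁·B/P)/ln(1+r₁) ≈ 9.53 → 10 more payments.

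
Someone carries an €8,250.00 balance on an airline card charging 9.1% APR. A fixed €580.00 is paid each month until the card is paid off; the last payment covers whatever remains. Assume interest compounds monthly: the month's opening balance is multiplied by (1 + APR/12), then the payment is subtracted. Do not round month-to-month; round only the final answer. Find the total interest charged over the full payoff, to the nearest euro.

€513

Monthly rate r = 9.1%/12 = 0.758333% = 0.00758333.
Payoff takes n = ⌈−ln(1 − rB₀/P)/ln(1+r)⌉ = ⌈15.108⌉ = 16 payments; the last is €63.05.
Total paid = 15·€580.00 + €63.05 = €8,763.05.
Total interest = total paid − principal = €8,763.05 − €8,250.00 = €513.05.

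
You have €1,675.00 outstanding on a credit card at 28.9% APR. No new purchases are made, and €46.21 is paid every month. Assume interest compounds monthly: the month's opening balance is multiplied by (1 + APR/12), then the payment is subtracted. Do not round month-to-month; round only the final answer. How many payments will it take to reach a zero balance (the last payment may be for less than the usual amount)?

Monthly rate r = 28.9%/12 = 2.40833% = 0.0240833.
Recurrence: B ← B·(1+r) − €46.21.
Month 1: interest €40.34; balance after payment €1,669.13.
Month 2: interest €40.20; balance after payment €1,663.12.
Closed form: n = −ln(1 − rB₀/P)/ln(1+r) = −ln(0.12704)/ln(1.02408) ≈ 86.700, so the balance reaches zero during payment 87.

87 payments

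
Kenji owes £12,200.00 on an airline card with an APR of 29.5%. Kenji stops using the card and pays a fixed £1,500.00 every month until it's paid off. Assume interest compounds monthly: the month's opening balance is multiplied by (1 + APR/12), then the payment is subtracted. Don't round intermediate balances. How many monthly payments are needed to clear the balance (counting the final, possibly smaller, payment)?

10 payments

Monthly rate r = 29.5%/12 = 2.45833% = 0.0245833.
Recurrence: B ← B·(1+r) − £1,500.00.
Month 1: interest £299.92; balance after payment £10,999.92.
Month 2: interest £270.41; balance after payment £9,770.33.
Closed form: n = −ln(1 − rB₀/P)/ln(1+r) = −ln(0.80006)/ln(1.02458) ≈ 9.185, so the balance reaches zero during payment 10.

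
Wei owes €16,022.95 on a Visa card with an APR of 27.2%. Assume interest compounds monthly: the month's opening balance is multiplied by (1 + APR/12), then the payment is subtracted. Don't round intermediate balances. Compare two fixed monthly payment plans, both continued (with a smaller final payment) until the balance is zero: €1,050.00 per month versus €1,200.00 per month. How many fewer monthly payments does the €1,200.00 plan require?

Monthly rate r = 27.2%/12 = 2.26667% = 0.0226667.
At €1,050.00/mo: n = ⌈−ln(1 − rB₀/P)/ln(1+r)⌉ = 19 payments (last €986.26); total interest = total paid − €16,022.95 = €3,863.31.
At €1,200.00/mo: 17 payments (last €100.53); total interest €3,277.58.
Payments saved = 19 − 17 = 2.

2 fewer payments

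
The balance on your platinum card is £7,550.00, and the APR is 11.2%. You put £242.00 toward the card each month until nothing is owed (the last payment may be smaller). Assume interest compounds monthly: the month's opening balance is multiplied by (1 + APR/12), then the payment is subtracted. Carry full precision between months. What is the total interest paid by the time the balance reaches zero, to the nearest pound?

Monthly rate r = 11.2%/12 = 0.933333% = 0.00933333.
Payoff takes n = ⌈−ln(1 − rB₀/P)/ln(1+r)⌉ = ⌈37.046⌉ = 38 payments; the last is £11.21.
Total paid = 37·£242.00 + £11.21 = £8,965.21.
Total interest = total paid − principal = £8,965.21 − £7,550.00 = £1,415.21.

£1,415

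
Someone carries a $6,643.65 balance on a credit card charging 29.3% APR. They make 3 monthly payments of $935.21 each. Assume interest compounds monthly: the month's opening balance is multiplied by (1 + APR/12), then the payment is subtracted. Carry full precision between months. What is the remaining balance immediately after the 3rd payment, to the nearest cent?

$4,267.58

Monthly rate r = 29.3%/12 = 2.44167% = 0.0244167.
Each month: B ← B·(1+r) − $935.21.
Month 1: interest $162.22; balance after payment $5,870.66.
Month 2: interest $143.34; balance after payment $5,078.79.
Month 3: interest $124.01; balance after payment $4,267.58.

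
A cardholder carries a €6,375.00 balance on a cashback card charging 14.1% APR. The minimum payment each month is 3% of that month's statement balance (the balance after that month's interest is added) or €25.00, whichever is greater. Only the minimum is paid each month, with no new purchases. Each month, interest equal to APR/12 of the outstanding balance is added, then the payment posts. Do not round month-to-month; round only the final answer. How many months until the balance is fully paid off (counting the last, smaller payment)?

Monthly rate r = 14.1%/12 = 1.175% = 0.01175.
While 3% of the post-interest balance exceeds €25.00, each month B ← (B·(1+r))·(1 − 0.03), i.e. B shrinks by the factor (1+r)·0.97 = 0.9814.
This holds for months 1–109. Entering month 110 the balance is €823.34; 3% of the post-interest balance is now below €25.00, so the flat €25.00 minimum applies from here.
From month 110 a fixed €25.00 at rate r clears €823.34 in 42 more payments. Total: 109 + 42 = 151 months.

151 months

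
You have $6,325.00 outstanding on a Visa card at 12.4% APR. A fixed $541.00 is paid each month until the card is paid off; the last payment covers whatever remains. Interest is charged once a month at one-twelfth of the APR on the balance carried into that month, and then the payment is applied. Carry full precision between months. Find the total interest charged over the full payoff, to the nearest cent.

$451.38

Monthly rate r = 12.4%/12 = 1.03333% = 0.0103333.
Payoff takes n = ⌈−ln(1 − rB₀/P)/ln(1+r)⌉ = ⌈12.524⌉ = 13 payments; the last is $284.38.
Total paid = 12·$541.00 + $284.38 = $6,776.38.
Total interest = total paid − principal = $6,776.38 − $6,325.00 = $451.38.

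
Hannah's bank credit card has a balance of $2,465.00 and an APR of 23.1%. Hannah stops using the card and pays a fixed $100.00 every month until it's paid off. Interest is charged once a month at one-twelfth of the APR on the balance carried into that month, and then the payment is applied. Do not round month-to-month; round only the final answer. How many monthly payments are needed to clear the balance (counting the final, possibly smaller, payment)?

34 payments

Monthly rate r = 23.1%/12 = 1.925% = 0.01925.
Recurrence: B ← B·(1+r) − $100.00.
Month 1: interest $47.45; balance after payment $2,412.45.
Month 2: interest $46.44; balance after payment $2,358.89.
Closed form: n = −ln(1 − rB₀/P)/ln(1+r) = −ln(0.52549)/ln(1.01925) ≈ 33.746, so the balance reaches zero during payment 34.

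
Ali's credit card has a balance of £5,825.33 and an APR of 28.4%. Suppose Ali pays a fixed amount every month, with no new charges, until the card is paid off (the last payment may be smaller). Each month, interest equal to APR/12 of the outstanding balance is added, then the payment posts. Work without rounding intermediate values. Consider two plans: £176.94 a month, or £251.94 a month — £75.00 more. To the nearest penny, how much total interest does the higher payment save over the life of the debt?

£2,891.01

Monthly rate r = 28.4%/12 = 2.36667% = 0.0236667.
At £176.94/mo: n = ⌈−ln(1 − rB₀/P)/ln(1+r)⌉ = 65 payments (last £101.39); total interest = total paid − £5,825.33 = £5,600.22.
At £251.94/mo: 34 payments (last £220.52); total interest £2,709.21.
Interest saved = £5,600.22 − £2,709.21 = £2,891.01.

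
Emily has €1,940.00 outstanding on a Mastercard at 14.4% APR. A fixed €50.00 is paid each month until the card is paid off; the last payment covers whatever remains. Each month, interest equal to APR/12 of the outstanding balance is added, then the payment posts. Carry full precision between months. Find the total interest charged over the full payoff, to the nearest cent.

Monthly rate r = 14.4%/12 = 1.2% = 0.012.
Payoff takes n = ⌈−ln(1 − rB₀/P)/ln(1+r)⌉ = ⌈52.530⌉ = 53 payments; the last is €26.59.
Total paid = 52·€50.00 + €26.59 = €2,626.59.
Total interest = total paid − principal = €2,626.59 − €1,940.00 = €686.59.

€686.59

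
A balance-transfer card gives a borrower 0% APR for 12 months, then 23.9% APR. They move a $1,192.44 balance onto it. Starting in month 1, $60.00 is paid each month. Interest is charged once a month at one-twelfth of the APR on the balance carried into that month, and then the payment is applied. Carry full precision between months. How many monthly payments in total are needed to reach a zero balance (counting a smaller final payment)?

21 payments

Promo months 1–12 at r₀ = 0%/12 = 0; months 13+ at r₁ = 23.9%/12 = 0.0199167.
After month 12 (no interest yet): B = $1,192.44 − 12·$60.00 = $472.44.
Then at r₁ with $60.00/mo: n₂ = −ln(1 − r₁·B/P)/ln(1+r₁) ≈ 8.65 → 9 more payments.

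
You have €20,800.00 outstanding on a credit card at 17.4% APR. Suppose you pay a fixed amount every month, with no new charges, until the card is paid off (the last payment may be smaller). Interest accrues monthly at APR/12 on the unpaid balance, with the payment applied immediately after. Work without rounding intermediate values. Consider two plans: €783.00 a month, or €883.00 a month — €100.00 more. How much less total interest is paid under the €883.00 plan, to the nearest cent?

€826.30

Monthly rate r = 17.4%/12 = 1.45% = 0.0145.
At €783.00/mo: n = ⌈−ln(1 − rB₀/P)/ln(1+r)⌉ = 34 payments (last €619.36); total interest = total paid − €20,800.00 = €5,658.36.
At €883.00/mo: 30 payments (last €25.06); total interest €4,832.06.
Interest saved = €5,658.36 − €4,832.06 = €826.30.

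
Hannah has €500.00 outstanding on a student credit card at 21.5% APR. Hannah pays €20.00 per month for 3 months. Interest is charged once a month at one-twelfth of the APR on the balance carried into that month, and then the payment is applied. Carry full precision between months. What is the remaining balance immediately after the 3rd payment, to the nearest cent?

€466.28

Monthly rate r = 21.5%/12 = 1.79167% = 0.0179167.
Each month: B ← B·(1+r) − €20.00.
Month 1: interest €8.96; balance after payment €488.96.
Month 2: interest €8.76; balance after payment €477.72.
Month 3: interest €8.56; balance after payment €466.28.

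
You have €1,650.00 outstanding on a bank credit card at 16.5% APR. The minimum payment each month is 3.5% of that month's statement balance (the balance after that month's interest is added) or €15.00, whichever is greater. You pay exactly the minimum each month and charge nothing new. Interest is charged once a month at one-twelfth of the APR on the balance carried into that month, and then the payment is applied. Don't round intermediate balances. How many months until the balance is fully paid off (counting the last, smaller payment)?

Monthly rate r = 16.5%/12 = 1.375% = 0.01375.
While 3.5% of the post-interest balance exceeds €15.00, each month B ← (B·(1+r))·(1 − 0.035), i.e. B shrinks by the factor (1+r)·0.965 = 0.97827.
This holds for months 1–62. Entering month 63 the balance is €422.56; 3.5% of the post-interest balance is now below €15.00, so the flat €15.00 minimum applies from here.
From month 63 a fixed €15.00 at rate r clears €422.56 in 36 more payments. Total: 62 + 36 = 98 months.

98 months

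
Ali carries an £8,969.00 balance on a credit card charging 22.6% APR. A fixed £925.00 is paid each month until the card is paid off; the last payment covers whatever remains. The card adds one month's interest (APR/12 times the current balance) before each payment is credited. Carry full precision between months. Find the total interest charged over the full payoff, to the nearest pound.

£1,029

Monthly rate r = 22.6%/12 = 1.88333% = 0.0188333.
Payoff takes n = ⌈−ln(1 − rB₀/P)/ln(1+r)⌉ = ⌈10.807⌉ = 11 payments; the last is £747.94.
Total paid = 10·£925.00 + £747.94 = £9,997.94.
Total interest = total paid − principal = £9,997.94 − £8,969.00 = £1,028.94.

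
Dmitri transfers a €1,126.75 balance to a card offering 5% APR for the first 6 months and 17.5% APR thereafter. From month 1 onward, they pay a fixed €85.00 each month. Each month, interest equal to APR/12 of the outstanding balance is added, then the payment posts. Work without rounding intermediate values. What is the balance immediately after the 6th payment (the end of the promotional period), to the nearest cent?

Promo months 1–6 at r₀ = 5%/12 = 0.00416667; months 7+ at r₁ = 17.5%/12 = 0.0145833.
After month 6: iterate B ← B·(1+r₀) − €85.00 for 6 months → €639.87.

€639.87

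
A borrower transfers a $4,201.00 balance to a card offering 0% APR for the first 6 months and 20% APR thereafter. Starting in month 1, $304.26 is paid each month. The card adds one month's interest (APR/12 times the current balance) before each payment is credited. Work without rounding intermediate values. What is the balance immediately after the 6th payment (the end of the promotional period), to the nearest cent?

Promo months 1–6 at r₀ = 0%/12 = 0; months 7+ at r₁ = 20%/12 = 0.0166667.
After month 6 (no interest yet): B = $4,201.00 − 6·$304.26 = $2,375.44.

$2,375.44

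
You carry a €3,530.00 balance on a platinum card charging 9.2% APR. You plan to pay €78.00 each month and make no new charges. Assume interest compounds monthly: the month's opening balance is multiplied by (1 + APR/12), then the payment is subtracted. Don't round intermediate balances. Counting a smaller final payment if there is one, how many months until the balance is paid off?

56 months

Monthly rate r = 9.2%/12 = 0.766667% = 0.00766667.
Recurrence: B ← B·(1+r) − €78.00.
Month 1: interest €27.06; balance after payment €3,479.06.
Month 2: interest €26.67; balance after payment €3,427.74.
Closed form: n = −ln(1 − rB₀/P)/ln(1+r) = −ln(0.65303)/ln(1.00767) ≈ 55.794, so the balance reaches zero during payment 56.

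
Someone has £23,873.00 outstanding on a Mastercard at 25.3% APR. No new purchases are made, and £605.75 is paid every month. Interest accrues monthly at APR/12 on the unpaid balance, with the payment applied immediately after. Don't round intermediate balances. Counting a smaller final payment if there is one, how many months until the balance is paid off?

86 payments

Monthly rate r = 25.3%/12 = 2.10833% = 0.0210833.
Recurrence: B ← B·(1+r) − £605.75.
Month 1: interest £503.32; balance after payment £23,770.57.
Month 2: interest £501.16; balance after payment £23,665.99.
Closed form: n = −ln(1 − rB₀/P)/ln(1+r) = −ln(0.16909)/ln(1.02108) ≈ 85.185, so the balance reaches zero during payment 86.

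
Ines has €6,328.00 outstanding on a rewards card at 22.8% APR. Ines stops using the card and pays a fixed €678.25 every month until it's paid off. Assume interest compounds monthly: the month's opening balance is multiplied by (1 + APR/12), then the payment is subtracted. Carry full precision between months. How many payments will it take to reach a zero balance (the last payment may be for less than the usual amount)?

11 payments

Monthly rate r = 22.8%/12 = 1.9% = 0.019.
Recurrence: B ← B·(1+r) − €678.25.
Month 1: interest €120.23; balance after payment €5,769.98.
Month 2: interest €109.63; balance after payment €5,201.36.
Closed form: n = −ln(1 − rB₀/P)/ln(1+r) = −ln(0.82273)/ln(1.019) ≈ 10.367, so the balance reaches zero during payment 11.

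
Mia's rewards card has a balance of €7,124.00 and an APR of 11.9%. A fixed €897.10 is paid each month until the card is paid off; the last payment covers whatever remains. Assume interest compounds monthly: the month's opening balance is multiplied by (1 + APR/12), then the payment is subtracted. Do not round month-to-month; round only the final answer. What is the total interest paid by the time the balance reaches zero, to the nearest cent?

€333.84

Monthly rate r = 11.9%/12 = 0.991667% = 0.00991667.
Payoff takes n = ⌈−ln(1 − rB₀/P)/ln(1+r)⌉ = ⌈8.312⌉ = 9 payments; the last is €281.04.
Total paid = 8·€897.10 + €281.04 = €7,457.84.
Total interest = total paid − principal = €7,457.84 − €7,124.00 = €333.84.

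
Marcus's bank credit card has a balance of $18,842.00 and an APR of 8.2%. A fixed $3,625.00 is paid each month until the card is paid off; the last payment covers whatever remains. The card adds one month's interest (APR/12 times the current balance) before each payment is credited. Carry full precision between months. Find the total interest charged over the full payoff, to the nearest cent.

Monthly rate r = 8.2%/12 = 0.683333% = 0.00683333.
Payoff takes n = ⌈−ln(1 − rB₀/P)/ln(1+r)⌉ = ⌈5.310⌉ = 6 payments; the last is $1,127.87.
Total paid = 5·$3,625.00 + $1,127.87 = $19,252.87.
Total interest = total paid − principal = $19,252.87 − $18,842.00 = $410.87.

$410.87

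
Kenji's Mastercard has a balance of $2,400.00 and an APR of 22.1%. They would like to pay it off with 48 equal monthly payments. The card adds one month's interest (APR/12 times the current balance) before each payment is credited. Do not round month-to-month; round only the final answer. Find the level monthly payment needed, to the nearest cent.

Monthly rate r = 22.1%/12 = 1.84167% = 0.0184167.
Level-payment amortization: P = B₀·r / (1 − (1+r)^(−n)) = 2400.00·0.0184167 / (1 − 1.01842^(−48)).
Denominator 1 − (1+r)^(−48) = 0.583537316.
P = 44.2 / 0.583537316 ≈ 75.74.

$75.74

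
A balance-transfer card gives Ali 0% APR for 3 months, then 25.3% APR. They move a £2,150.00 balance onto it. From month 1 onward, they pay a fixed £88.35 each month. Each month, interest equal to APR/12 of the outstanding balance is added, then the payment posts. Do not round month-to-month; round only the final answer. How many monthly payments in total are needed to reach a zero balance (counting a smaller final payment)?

Promo months 1–3 at r₀ = 0%/12 = 0; months 4+ at r₁ = 25.3%/12 = 0.0210833.
After month 3 (no interest yet): B = £2,150.00 − 3·£88.35 = £1,884.95.
Then at r₁ with £88.35/mo: n₂ = −ln(1 − r₁·B/P)/ln(1+r₁) ≈ 28.64 → 29 more payments.

32 months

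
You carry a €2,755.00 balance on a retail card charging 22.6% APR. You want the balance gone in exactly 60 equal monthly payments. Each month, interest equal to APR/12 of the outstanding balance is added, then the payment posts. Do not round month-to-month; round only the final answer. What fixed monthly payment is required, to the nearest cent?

Monthly rate r = 22.6%/12 = 1.88333% = 0.0188333.
Level-payment amortization: P = B₀·r / (1 − (1+r)^(−n)) = 2755.00·0.0188333 / (1 − 1.01883^(−60)).
Denominator 1 − (1+r)^(−60) = 0.673554057.
P = 51.8858 / 0.673554057 ≈ 77.03.

€77.03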